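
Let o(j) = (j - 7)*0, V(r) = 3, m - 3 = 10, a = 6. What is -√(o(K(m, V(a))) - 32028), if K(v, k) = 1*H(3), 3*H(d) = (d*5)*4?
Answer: -2*I*√8007 ≈ -178.96*I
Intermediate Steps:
m = 13 (m = 3 + 10 = 13)
H(d) = 20*d/3 (H(d) = ((d*5)*4)/3 = ((5*d)*4)/3 = (20*d)/3 = 20*d/3)
K(v, k) = 20 (K(v, k) = 1*((20/3)*3) = 1*20 = 20)
o(j) = 0 (o(j) = (-7 + j)*0 = 0)
-√(o(K(m, V(a))) - 32028) = -√(0 - 32028) = -√(-32028) = -2*I*√8007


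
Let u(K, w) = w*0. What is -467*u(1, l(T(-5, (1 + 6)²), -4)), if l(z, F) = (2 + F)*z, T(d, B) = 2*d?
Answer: 0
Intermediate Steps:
l(z, F) = z*(2 + F)
u(K, w) = 0
-467*u(1, l(T(-5, (1 + 6)²), -4)) = -467*0 = 0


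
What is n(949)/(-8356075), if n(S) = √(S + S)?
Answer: -√1898/8356075 ≈ -5.2137e-6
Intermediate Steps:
n(S) = √2*√S (n(S) = √(2*S) = √2*√S)
n(949)/(-8356075) = (√2*√949)/(-8356075) = √1898*(-1/8356075) = -√1898/8356075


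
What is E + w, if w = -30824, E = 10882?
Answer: -19942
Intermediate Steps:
E + w = 10882 - 30824 = -19942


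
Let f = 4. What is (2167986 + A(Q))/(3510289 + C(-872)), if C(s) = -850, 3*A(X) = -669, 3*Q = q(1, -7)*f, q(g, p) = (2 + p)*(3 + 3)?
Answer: 2167763/3509439 ≈ 0.61769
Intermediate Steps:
q(g, p) = 12 + 6*p (q(g, p) = (2 + p)*6 = 12 + 6*p)
Q = -40 (Q = ((12 + 6*(-7))*4)/3 = ((12 - 42)*4)/3 = (-30*4)/3 = (⅓)*(-120) = -40)
A(X) = -223 (A(X) = (⅓)*(-669) = -223)
(2167986 + A(Q))/(3510289 + C(-872)) = (2167986 - 223)/(3510289 - 850) = 2167763/3509439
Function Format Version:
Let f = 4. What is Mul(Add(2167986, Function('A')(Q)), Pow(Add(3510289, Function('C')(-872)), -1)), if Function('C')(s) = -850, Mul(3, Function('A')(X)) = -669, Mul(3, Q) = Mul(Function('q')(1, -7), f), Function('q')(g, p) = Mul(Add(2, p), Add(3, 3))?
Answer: Rational(2167763, 3509439) ≈ 0.61769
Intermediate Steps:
Function('q')(g, p) = Add(12, Mul(6, p)) (Function('q')(g, p) = Mul(Add(2, p), 6) = Add(12, Mul(6, p)))
Q = -40 (Q = Mul(Rational(1, 3), Mul(Add(12, Mul(6, -7)), 4)) = Mul(Rational(1, 3), Mul(Add(12, -42), 4)) = Mul(Rational(1, 3), Mul(-30, 4)) = Mul(Rational(1, 3), -120) = -40)
Function('A')(X) = -223 (Function('A')(X) = Mul(Rational(1, 3), -669) = -223)
Mul(Add(2167986, Function('A')(Q)), Pow(Add(3510289, Function('C')(-872)), -1)) = Mul(Add(2167986, -223), Pow(Add(3510289, -850), -1)) = Mul(2167763, Pow(3509439, -1)) = Mul(2167763, Rational(1, 3509439)) = Rational(2167763, 3509439)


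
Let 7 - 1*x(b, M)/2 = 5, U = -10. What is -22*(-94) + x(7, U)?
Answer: 2072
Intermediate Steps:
x(b, M) = 4 (x(b, M) = 14 - 2*5 = 14 - 10 = 4)
-22*(-94) + x(7, U) = -22*(-94) + 4 = 2068 + 4 = 2072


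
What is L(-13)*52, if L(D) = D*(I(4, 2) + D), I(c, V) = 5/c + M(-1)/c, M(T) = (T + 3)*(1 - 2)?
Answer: 8281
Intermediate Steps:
M(T) = -3 - T (M(T) = (3 + T)*(-1) = -3 - T)
I(c, V) = 3/c (I(c, V) = 5/c + (-3 - 1*(-1))/c = 5/c + (-3 + 1)/c = 5/c - 2/c = 3/c)
L(D) = D*(¾ + D) (L(D) = D*(3/4 + D) = D*(3*(¼) + D) = D*(¾ + D))
L(-13)*52 = ((¼)*(-13)*(3 + 4*(-13)))*52 = ((¼)*(-13)*(3 - 52))*52 = ((¼)*(-13)*(-49))*52 = (637/4)*52 = 8281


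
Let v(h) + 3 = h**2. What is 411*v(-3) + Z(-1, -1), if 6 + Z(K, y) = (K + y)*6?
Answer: 2448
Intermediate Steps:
Z(K, y) = -6 + 6*K + 6*y (Z(K, y) = -6 + (K + y)*6 = -6 + (6*K + 6*y) = -6 + 6*K + 6*y)
v(h) = -3 + h**2
411*v(-3) + Z(-1, -1) = 411*(-3 + (-3)**2) + (-6 + 6*(-1) + 6*(-1)) = 411*(-3 + 9) + (-6 - 6 - 6) = 411*6 - 18 = 2466 - 18 = 2448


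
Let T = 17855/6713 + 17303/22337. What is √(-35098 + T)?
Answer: 2*I*√82161943268609171/3060169 ≈ 187.34*I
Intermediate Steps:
T = 73568882/21421183 (T = 17855*(1/6713) + 17303*(1/22337) = 17855/6713 + 17303/22337 = 73568882/21421183 ≈ 3.4344)
√(-35098 + T) = √(-35098 + 73568882/21421183) = √(-751767112052/21421183) = 2*I*√82161943268609171/3060169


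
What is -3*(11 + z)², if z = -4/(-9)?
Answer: -10609/27 ≈ -392.93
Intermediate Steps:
z = 4/9 (z = -4*(-⅑) = 4/9 ≈ 0.44444)
-3*(11 + z)² = -3*(11 + 4/9)² = -3*(103/9)² = -3*10609/81 = -10609/27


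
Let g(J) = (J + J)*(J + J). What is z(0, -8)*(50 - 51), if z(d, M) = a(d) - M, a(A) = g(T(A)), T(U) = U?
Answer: -8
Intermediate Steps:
g(J) = 4*J² (g(J) = (2*J)*(2*J) = 4*J²)
a(A) = 4*A²
z(d, M) = -M + 4*d² (z(d, M) = 4*d² - M = -M + 4*d²)
z(0, -8)*(50 - 51) = (-1*(-8) + 4*0²)*(50 - 51) = (8 + 4*0)*(-1) = (8 + 0)*(-1) = 8*(-1) = -8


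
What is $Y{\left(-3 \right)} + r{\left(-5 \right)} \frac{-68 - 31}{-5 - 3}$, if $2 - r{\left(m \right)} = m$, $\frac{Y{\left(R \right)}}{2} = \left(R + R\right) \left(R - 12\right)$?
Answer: $\frac{2133}{8} \approx 266.63$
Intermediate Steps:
$Y{\left(R \right)} = 4 R \left(-12 + R\right)$ ($Y{\left(R \right)} = 2 \left(R + R\right) \left(R - 12\right) = 2 \cdot 2 R \left(-12 + R\right) = 4 R \left(-12 + R\right)$)
$r{\left(m \right)} = 2 - m$
$Y{\left(-3 \right)} + r{\left(-5 \right)} \frac{-68 - 31}{-5 - 3} = 4 \left(-3\right) \left(-12 - 3\right) + \left(2 - -5\right) \frac{-68 - 31}{-5 - 3} = 4 \left(-3\right) \left(-15\right) + \left(2 + 5\right) \left(- \frac{99}{-8}\right) = 180 + 7 \left(\left(-99\right) \left(- \frac{1}{8}\right)\right) = 180 + 7 \cdot \frac{99}{8} = 180 + \frac{693}{8} = \frac{2133}{8}$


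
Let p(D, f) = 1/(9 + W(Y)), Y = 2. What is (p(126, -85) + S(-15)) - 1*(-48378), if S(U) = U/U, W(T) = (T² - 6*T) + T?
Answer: 145138/3 ≈ 48379.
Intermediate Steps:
W(T) = T² - 5*T
p(D, f) = ⅓ (p(D, f) = 1/(9 + 2*(-5 + 2)) = 1/(9 + 2*(-3)) = 1/(9 - 6) = 1/3 = ⅓)
S(U) = 1
(p(126, -85) + S(-15)) - 1*(-48378) = (⅓ + 1) - 1*(-48378) = 4/3 + 48378 = 145138/3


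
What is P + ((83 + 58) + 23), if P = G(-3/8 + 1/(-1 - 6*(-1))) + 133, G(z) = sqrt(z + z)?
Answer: 297 + I*sqrt(91)/14 ≈ 297.0 + 0.68139*I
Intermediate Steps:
G(z) = sqrt(2)*sqrt(z) (G(z) = sqrt(2*z) = sqrt(2)*sqrt(z))
P = 133 + I*sqrt(91)/14 (P = sqrt(2)*sqrt(-3/8 + 1/(-1 - 6*(-1))) + 133 = sqrt(2)*sqrt(-3*1/8 - 1/(-7)) + 133 = sqrt(2)*sqrt(-3/8 - 1/7*(-1)) + 133 = sqrt(2)*sqrt(-3/8 + 1/7) + 133 = sqrt(2)*sqrt(-13/56) + 133 = sqrt(2)*(I*sqrt(182)/28) + 133 = I*sqrt(91)/14 + 133 = 133 + I*sqrt(91)/14 ≈ 133.0 + 0.68139*I)
P + ((83 + 58) + 23) = (133 + I*sqrt(91)/14) + ((83 + 58) + 23) = (133 + I*sqrt(91)/14) + (141 + 23) = (133 + I*sqrt(91)/14) + 164 = 297 + I*sqrt(91)/14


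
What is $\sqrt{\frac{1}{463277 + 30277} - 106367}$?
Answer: $\frac{i \sqrt{25910527963788618}}{493554} \approx 326.14 i$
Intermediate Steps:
$\sqrt{\frac{1}{463277 + 30277} - 106367} = \sqrt{\frac{1}{493554} - 106367} = \sqrt{- \frac{52497858317}{493554}} = \frac{i \sqrt{25910527963788618}}{493554}$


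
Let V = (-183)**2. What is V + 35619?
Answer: 69108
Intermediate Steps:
V = 33489
V + 35619 = 33489 + 35619 = 69108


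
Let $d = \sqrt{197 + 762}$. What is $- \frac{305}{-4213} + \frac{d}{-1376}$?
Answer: $\frac{305}{4213} - \frac{\sqrt{959}}{1376} \approx 0.049889$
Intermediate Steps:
$d = \sqrt{959} \approx 30.968$
$- \frac{305}{-4213} + \frac{d}{-1376} = - \frac{305}{-4213} + \frac{\sqrt{959}}{-1376} = \left(-305\right) \left(- \frac{1}{4213}\right) + \sqrt{959} \left(- \frac{1}{1376}\right) = \frac{305}{4213} - \frac{\sqrt{959}}{1376}$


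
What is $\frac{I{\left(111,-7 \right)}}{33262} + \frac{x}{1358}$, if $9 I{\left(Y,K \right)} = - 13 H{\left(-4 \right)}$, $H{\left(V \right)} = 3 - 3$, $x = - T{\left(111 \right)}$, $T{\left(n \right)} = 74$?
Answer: $- \frac{37}{679} \approx -0.054492$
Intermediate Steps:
$x = -74$ ($x = \left(-1\right) 74 = -74$)
$H{\left(V \right)} = 0$ ($H{\left(V \right)} = 3 - 3 = 0$)
$I{\left(Y,K \right)} = 0$ ($I{\left(Y,K \right)} = \frac{\left(-13\right) 0}{9} = \frac{1}{9} \cdot 0 = 0$)
$\frac{I{\left(111,-7 \right)}}{33262} + \frac{x}{1358} = \frac{0}{33262} - \frac{74}{1358} = 0 \cdot \frac{1}{33262} - \frac{37}{679} = 0 - \frac{37}{679} = - \frac{37}{679}$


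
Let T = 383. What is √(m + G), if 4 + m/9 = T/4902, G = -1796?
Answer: I*√4889481926/1634 ≈ 42.794*I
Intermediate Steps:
m = -57675/1634 (m = -36 + 9*(383/4902) = -36 + 1149/1634 = -57675/1634 ≈ -35.297)
√(m + G) = √(-57675/1634 - 1796) = √(-2992339/1634) = I*√4889481926/1634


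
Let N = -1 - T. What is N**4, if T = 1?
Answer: 16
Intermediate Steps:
N = -2 (N = -1 - 1*1 = -1 - 1 = -2)
N**4 = (-2)**4 = 16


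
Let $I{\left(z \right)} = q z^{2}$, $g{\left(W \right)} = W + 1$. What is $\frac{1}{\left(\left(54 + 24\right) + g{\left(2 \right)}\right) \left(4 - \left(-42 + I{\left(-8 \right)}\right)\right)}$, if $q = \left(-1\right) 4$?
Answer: $\frac{1}{24462} \approx 4.088 \cdot 10^{-5}$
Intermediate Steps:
$g{\left(W \right)} = 1 + W$
$q = -4$
$I{\left(z \right)} = - 4 z^{2}$
$\frac{1}{\left(\left(54 + 24\right) + g{\left(2 \right)}\right) \left(4 - \left(-42 + I{\left(-8 \right)}\right)\right)} = \frac{1}{\left(\left(54 + 24\right) + \left(1 + 2\right)\right) \left(4 - \left(-42 - 4 \left(-8\right)^{2}\right)\right)} = \frac{1}{\left(78 + 3\right) \left(4 - \left(-42 - 256\right)\right)} = \frac{1}{81 \left(4 + \left(42 - -256\right)\right)} = \frac{1}{81 \left(4 + \left(42 + 256\right)\right)} = \frac{1}{81 \left(4 + 298\right)} = \frac{1}{81 \cdot 302} = \frac{1}{24462}$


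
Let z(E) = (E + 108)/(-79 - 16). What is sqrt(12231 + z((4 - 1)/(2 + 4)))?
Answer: sqrt(441497870)/190 ≈ 110.59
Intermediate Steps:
z(E) = -108/95 - E/95 (z(E) = (108 + E)/(-95) = (108 + E)*(-1/95) = -108/95 - E/95)
sqrt(12231 + z((4 - 1)/(2 + 4))) = sqrt(12231 + (-108/95 - (4 - 1)/(95*(2 + 4)))) = sqrt(12231 + (-108/95 - 3/(95*6))) = sqrt(12231 + (-108/95 - 1/95*1/2)) = sqrt(12231 + (-108/95 - 1/190)) = sqrt(12231 - 217/190) = sqrt(2323673/190) = sqrt(441497870)/190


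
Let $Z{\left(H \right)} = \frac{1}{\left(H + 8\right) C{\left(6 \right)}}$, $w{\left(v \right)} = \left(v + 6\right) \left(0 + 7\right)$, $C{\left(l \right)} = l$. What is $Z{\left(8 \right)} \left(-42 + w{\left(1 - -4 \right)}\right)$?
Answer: $\frac{35}{96} \approx 0.36458$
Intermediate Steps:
$w{\left(v \right)} = 42 + 7 v$ ($w{\left(v \right)} = \left(6 + v\right) 7 = 42 + 7 v$)
$Z{\left(H \right)} = \frac{1}{6 \left(8 + H\right)}$ ($Z{\left(H \right)} = \frac{1}{\left(H + 8\right) 6} = \frac{1}{8 + H} \frac{1}{6} = \frac{1}{6 \left(8 + H\right)}$)
$Z{\left(8 \right)} \left(-42 + w{\left(1 - -4 \right)}\right) = \frac{1}{6 \left(8 + 8\right)} \left(-42 + \left(42 + 7 \left(1 - -4\right)\right)\right) = \frac{1}{6 \cdot 16} \left(-42 + \left(42 + 7 \left(1 + 4\right)\right)\right) = \frac{1}{6} \cdot \frac{1}{16} \left(-42 + \left(42 + 7 \cdot 5\right)\right) = \frac{-42 + \left(42 + 35\right)}{96} = \frac{-42 + 77}{96} = \frac{1}{96} \cdot 35 = \frac{35}{96}$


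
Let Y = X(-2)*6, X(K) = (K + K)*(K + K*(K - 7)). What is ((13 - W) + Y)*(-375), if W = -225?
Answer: 54750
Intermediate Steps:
X(K) = 2*K*(K + K*(-7 + K)) (X(K) = (2*K)*(K + K*(-7 + K)) = 2*K*(K + K*(-7 + K)))
Y = -384 (Y = (2*(-2)²*(-6 - 2))*6 = (2*4*(-8))*6 = -64*6 = -384)
((13 - W) + Y)*(-375) = ((13 - 1*(-225)) - 384)*(-375) = ((13 + 225) - 384)*(-375) = (238 - 384)*(-375) = -146*(-375) = 54750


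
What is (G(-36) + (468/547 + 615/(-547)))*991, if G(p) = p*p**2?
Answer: -25291290189/547 ≈ -4.6236e+7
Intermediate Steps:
G(p) = p**3
(G(-36) + (468/547 + 615/(-547)))*991 = ((-36)**3 + (468/547 + 615/(-547)))*991 = (-46656 + (468*(1/547) + 615*(-1/547)))*991 = (-46656 + (468/547 - 615/547))*991 = (-46656 - 147/547)*991 = -25520979/547*991 = -25291290189/547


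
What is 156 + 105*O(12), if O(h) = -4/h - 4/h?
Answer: 86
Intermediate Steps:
O(h) = -8/h
156 + 105*O(12) = 156 + 105*(-8/12) = 156 + 105*(-8*1/12) = 156 + 105*(-⅔) = 156 - 70 = 86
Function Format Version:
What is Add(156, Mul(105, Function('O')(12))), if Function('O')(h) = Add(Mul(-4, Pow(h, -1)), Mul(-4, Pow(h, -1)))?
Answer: 86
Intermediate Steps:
Function('O')(h) = Mul(-8, Pow(h, -1))
Add(156, Mul(105, Function('O')(12))) = Add(156, Mul(105, Mul(-8, Pow(12, -1)))) = Add(156, Mul(105, Mul(-8, Rational(1, 12)))) = Add(156, Mul(105, Rational(-2, 3))) = Add(156, -70) = 86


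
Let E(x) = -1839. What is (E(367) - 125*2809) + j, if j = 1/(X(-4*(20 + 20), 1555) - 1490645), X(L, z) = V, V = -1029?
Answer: -526507221737/1491674 ≈ -3.5296e+5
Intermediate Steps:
X(L, z) = -1029
j = -1/1491674 (j = 1/(-1029 - 1490645) = 1/(-1491674) = -1/1491674 ≈ -6.7039e-7)
(E(367) - 125*2809) + j = (-1839 - 125*2809) - 1/1491674 = (-1839 - 351125) - 1/1491674 = -352964 - 1/1491674 = -526507221737/1491674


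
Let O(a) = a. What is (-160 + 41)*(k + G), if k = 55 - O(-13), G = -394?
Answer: 38794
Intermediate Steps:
k = 68 (k = 55 - 1*(-13) = 55 + 13 = 68)
(-160 + 41)*(k + G) = (-160 + 41)*(68 - 394) = -119*(-326) = 38794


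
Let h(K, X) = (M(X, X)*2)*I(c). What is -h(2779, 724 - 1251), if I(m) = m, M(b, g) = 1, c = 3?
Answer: -6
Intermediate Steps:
h(K, X) = 6 (h(K, X) = (1*2)*3 = 2*3 = 6)
-h(2779, 724 - 1251) = -1*6 = -6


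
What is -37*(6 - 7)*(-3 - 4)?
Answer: -259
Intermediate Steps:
-37*(6 - 7)*(-3 - 4) = -(-37)*(-7) = -37*7 = -259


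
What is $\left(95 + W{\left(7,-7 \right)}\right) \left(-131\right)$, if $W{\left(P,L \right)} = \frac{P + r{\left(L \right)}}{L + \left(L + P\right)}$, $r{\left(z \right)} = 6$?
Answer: $- \frac{85412}{7} \approx -12202.0$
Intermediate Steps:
$W{\left(P,L \right)} = \frac{6 + P}{P + 2 L}$ ($W{\left(P,L \right)} = \frac{P + 6}{L + \left(L + P\right)} = \frac{6 + P}{P + 2 L}$)
$\left(95 + W{\left(7,-7 \right)}\right) \left(-131\right) = \left(95 + \frac{6 + 7}{7 + 2 \left(-7\right)}\right) \left(-131\right) = \left(95 + \frac{1}{7 - 14} \cdot 13\right) \left(-131\right) = \left(95 + \frac{1}{-7} \cdot 13\right) \left(-131\right) = \left(95 - \frac{13}{7}\right) \left(-131\right) = \frac{652}{7} \left(-131\right) = - \frac{85412}{7}$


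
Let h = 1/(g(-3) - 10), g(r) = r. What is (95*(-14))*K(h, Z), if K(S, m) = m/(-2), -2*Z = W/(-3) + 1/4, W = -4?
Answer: -12635/24 ≈ -526.46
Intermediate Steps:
Z = -19/24 (Z = -(-4/(-3) + 1/4)/2 = -(-4*(-1/3) + 1*(1/4))/2 = -(4/3 + 1/4)/2 = -1/2*19/12 = -19/24 ≈ -0.79167)
h = -1/13 (h = 1/(-3 - 10) = 1/(-13) = -1/13 ≈ -0.076923)
K(S, m) = -m/2 (K(S, m) = m*(-1/2) = -m/2)
(95*(-14))*K(h, Z) = (95*(-14))*(-1/2*(-19/24)) = -1330*19/48 = -12635/24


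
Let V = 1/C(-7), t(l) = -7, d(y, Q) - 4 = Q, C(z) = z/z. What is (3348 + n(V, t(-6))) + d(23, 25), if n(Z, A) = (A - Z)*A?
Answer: 3433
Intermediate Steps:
C(z) = 1
d(y, Q) = 4 + Q
V = 1 (V = 1/1 = 1)
n(Z, A) = A*(A - Z)
(3348 + n(V, t(-6))) + d(23, 25) = (3348 - 7*(-7 - 1*1)) + (4 + 25) = (3348 - 7*(-7 - 1)) + 29 = (3348 - 7*(-8)) + 29 = (3348 + 56) + 29 = 3404 + 29 = 3433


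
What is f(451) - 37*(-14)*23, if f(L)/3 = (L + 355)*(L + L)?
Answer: 2192950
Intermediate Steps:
f(L) = 6*L*(355 + L) (f(L) = 3*((L + 355)*(L + L)) = 3*((355 + L)*(2*L)) = 3*(2*L*(355 + L)) = 6*L*(355 + L))
f(451) - 37*(-14)*23 = 6*451*(355 + 451) - 37*(-14)*23 = 6*451*806 + 518*23 = 2181036 + 11914 = 2192950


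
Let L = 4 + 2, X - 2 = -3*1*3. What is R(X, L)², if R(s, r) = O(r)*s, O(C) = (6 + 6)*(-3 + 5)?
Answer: 28224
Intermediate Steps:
O(C) = 24 (O(C) = 12*2 = 24)
X = -7 (X = 2 - 3*1*3 = 2 - 3*3 = 2 - 9 = -7)
L = 6
R(s, r) = 24*s
R(X, L)² = (24*(-7))² = (-168)² = 28224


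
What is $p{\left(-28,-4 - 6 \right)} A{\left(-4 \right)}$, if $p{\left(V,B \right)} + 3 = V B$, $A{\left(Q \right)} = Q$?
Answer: $-1108$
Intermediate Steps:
$p{\left(V,B \right)} = -3 + B V$ ($p{\left(V,B \right)} = -3 + V B = -3 + B V$)
$p{\left(-28,-4 - 6 \right)} A{\left(-4 \right)} = \left(-3 + \left(-4 - 6\right) \left(-28\right)\right) \left(-4\right) = \left(-3 - -280\right) \left(-4\right) = \left(-3 + 280\right) \left(-4\right) = 277 \left(-4\right) = -1108$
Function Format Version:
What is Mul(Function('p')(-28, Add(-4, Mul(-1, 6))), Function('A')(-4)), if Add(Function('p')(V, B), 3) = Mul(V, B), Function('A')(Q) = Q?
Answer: -1108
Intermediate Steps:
Function('p')(V, B) = Add(-3, Mul(B, V)) (Function('p')(V, B) = Add(-3, Mul(V, B)) = Add(-3, Mul(B, V)))
Mul(Function('p')(-28, Add(-4, Mul(-1, 6))), Function('A')(-4)) = Mul(Add(-3, Mul(Add(-4, Mul(-1, 6)), -28)), -4) = Mul(Add(-3, Mul(Add(-4, -6), -28)), -4) = Mul(Add(-3, Mul(-10, -28)), -4) = Mul(Add(-3, 280), -4) = Mul(277, -4) = -1108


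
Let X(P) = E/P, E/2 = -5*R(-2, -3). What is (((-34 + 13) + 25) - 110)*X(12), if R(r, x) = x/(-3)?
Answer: 265/3 ≈ 88.333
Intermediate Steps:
R(r, x) = -x/3 (R(r, x) = x*(-⅓) = -x/3)
E = -10 (E = 2*(-(-5)*(-3)/3) = 2*(-5*1) = 2*(-5) = -10)
X(P) = -10/P
(((-34 + 13) + 25) - 110)*X(12) = (((-34 + 13) + 25) - 110)*(-10/12) = ((-21 + 25) - 110)*(-10*1/12) = (4 - 110)*(-⅚) = -106*(-⅚) = 265/3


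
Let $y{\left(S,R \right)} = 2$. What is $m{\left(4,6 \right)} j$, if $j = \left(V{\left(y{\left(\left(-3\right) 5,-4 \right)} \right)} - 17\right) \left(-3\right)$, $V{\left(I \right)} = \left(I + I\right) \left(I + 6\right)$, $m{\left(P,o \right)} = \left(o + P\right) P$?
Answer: $-1800$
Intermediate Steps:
$m{\left(P,o \right)} = P \left(P + o\right)$ ($m{\left(P,o \right)} = \left(P + o\right) P = P \left(P + o\right)$)
$V{\left(I \right)} = 2 I \left(6 + I\right)$
$j = -45$ ($j = \left(2 \cdot 2 \left(6 + 2\right) - 17\right) \left(-3\right) = \left(2 \cdot 2 \cdot 8 - 17\right) \left(-3\right) = \left(32 - 17\right) \left(-3\right) = 15 \left(-3\right) = -45$)
$m{\left(4,6 \right)} j = 4 \left(4 + 6\right) \left(-45\right) = 4 \cdot 10 \left(-45\right) = 40 \left(-45\right) = -1800$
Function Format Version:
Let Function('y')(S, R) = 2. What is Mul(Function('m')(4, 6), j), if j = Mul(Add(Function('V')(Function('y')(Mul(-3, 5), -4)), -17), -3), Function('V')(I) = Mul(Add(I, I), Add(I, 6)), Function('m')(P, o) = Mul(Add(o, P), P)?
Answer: -1800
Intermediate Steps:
Function('m')(P, o) = Mul(P, Add(P, o)) (Function('m')(P, o) = Mul(Add(P, o), P) = Mul(P, Add(P, o)))
Function('V')(I) = Mul(2, I, Add(6, I)) (Function('V')(I) = Mul(Mul(2, I), Add(6, I)) = Mul(2, I, Add(6, I)))
j = -45 (j = Mul(Add(Mul(2, 2, Add(6, 2)), -17), -3) = Mul(Add(Mul(2, 2, 8), -17), -3) = Mul(Add(32, -17), -3) = Mul(15, -3) = -45)
Mul(Function('m')(4, 6), j) = Mul(Mul(4, Add(4, 6)), -45) = Mul(Mul(4, 10), -45) = Mul(40, -45) = -1800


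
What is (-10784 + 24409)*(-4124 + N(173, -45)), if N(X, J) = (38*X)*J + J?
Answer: -4087486375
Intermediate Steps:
N(X, J) = J + 38*J*X (N(X, J) = 38*J*X + J = J + 38*J*X)
(-10784 + 24409)*(-4124 + N(173, -45)) = (-10784 + 24409)*(-4124 - 45*(1 + 38*173)) = 13625*(-4124 - 45*(1 + 6574)) = 13625*(-4124 - 45*6575) = 13625*(-4124 - 295875) = 13625*(-299999) = -4087486375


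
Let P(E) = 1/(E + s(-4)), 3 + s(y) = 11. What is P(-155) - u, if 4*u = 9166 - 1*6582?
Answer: -94963/147 ≈ -646.01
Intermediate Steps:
u = 646 (u = (9166 - 1*6582)/4 = (9166 - 6582)/4 = (¼)*2584 = 646)
s(y) = 8 (s(y) = -3 + 11 = 8)
P(E) = 1/(8 + E) (P(E) = 1/(E + 8) = 1/(8 + E))
P(-155) - u = 1/(8 - 155) - 1*646 = 1/(-147) - 646 = -1/147 - 646 = -94963/147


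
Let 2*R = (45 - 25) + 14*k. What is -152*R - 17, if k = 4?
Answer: -5793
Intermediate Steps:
R = 38 (R = ((45 - 25) + 14*4)/2 = (20 + 56)/2 = (1/2)*76 = 38)
-152*R - 17 = -152*38 - 17 = -5776 - 17 = -5793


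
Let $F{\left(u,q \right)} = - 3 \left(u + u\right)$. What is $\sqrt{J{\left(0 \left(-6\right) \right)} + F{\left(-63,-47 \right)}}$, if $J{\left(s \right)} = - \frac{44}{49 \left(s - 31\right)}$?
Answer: $\frac{\sqrt{17801006}}{217} \approx 19.443$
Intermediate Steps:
$F{\left(u,q \right)} = - 6 u$ ($F{\left(u,q \right)} = - 3 \cdot 2 u = - 6 u$)
$J{\left(s \right)} = - \frac{44}{-1519 + 49 s}$ ($J{\left(s \right)} = - \frac{44}{49 \left(-31 + s\right)} = - \frac{44}{-1519 + 49 s}$)
$\sqrt{J{\left(0 \left(-6\right) \right)} + F{\left(-63,-47 \right)}} = \sqrt{- \frac{44}{-1519 + 49 \cdot 0 \left(-6\right)} - -378} = \sqrt{- \frac{44}{-1519 + 49 \cdot 0} + 378} = \sqrt{- \frac{44}{-1519 + 0} + 378} = \sqrt{- \frac{44}{-1519} + 378} = \sqrt{\left(-44\right) \left(- \frac{1}{1519}\right) + 378} = \sqrt{\frac{44}{1519} + 378} = \sqrt{\frac{574226}{1519}} = \frac{\sqrt{17801006}}{217}$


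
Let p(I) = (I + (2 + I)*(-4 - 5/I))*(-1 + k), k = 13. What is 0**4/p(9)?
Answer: 0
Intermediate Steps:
p(I) = 12*I + 12*(-4 - 5/I)*(2 + I) (p(I) = (I + (2 + I)*(-4 - 5/I))*(-1 + 13) = (I + (-4 - 5/I)*(2 + I))*12 = 12*I + 12*(-4 - 5/I)*(2 + I))
0**4/p(9) = 0**4/(-156 - 120/9 - 36*9) = 0/(-156 - 120*1/9 - 324) = 0/(-156 - 40/3 - 324) = 0/(-1480/3) = 0*(-3/1480) = 0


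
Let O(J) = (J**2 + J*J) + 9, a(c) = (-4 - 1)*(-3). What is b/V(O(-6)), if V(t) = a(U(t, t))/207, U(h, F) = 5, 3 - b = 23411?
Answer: -1615152/5 ≈ -3.2303e+5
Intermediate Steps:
b = -23408 (b = 3 - 1*23411 = 3 - 23411 = -23408)
a(c) = 15 (a(c) = -5*(-3) = 15)
O(J) = 9 + 2*J**2 (O(J) = (J**2 + J**2) + 9 = 2*J**2 + 9 = 9 + 2*J**2)
V(t) = 5/69 (V(t) = 15/207 = 15*(1/207) = 5/69)
b/V(O(-6)) = -23408/5/69 = -23408*69/5 = -1615152/5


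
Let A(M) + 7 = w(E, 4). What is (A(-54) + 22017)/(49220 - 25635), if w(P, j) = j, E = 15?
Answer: 22014/23585 ≈ 0.93339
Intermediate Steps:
A(M) = -3 (A(M) = -7 + 4 = -3)
(A(-54) + 22017)/(49220 - 25635) = (-3 + 22017)/(49220 - 25635) = 22014/23585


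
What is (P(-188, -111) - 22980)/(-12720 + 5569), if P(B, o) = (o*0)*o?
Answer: 22980/7151 ≈ 3.2135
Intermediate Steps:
P(B, o) = 0 (P(B, o) = 0*o = 0)
(P(-188, -111) - 22980)/(-12720 + 5569) = (0 - 22980)/(-12720 + 5569) = -22980/(-7151) = -22980*(-1/7151) = 22980/7151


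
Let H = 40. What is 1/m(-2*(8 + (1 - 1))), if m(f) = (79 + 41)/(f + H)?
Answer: ⅕ ≈ 0.20000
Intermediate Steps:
m(f) = 120/(40 + f) (m(f) = (79 + 41)/(f + 40) = 120/(40 + f))
1/m(-2*(8 + (1 - 1))) = 1/(120/(40 - 2*(8 + (1 - 1)))) = 1/(120/(40 - 2*(8 + 0))) = 1/(120/(40 - 2*8)) = 1/(120/(40 - 16)) = 1/(120/24) = 1/(120*(1/24)) = 1/5 = ⅕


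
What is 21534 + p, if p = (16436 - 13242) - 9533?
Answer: 15195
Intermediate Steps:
p = -6339 (p = 3194 - 9533 = -6339)
21534 + p = 21534 - 6339 = 15195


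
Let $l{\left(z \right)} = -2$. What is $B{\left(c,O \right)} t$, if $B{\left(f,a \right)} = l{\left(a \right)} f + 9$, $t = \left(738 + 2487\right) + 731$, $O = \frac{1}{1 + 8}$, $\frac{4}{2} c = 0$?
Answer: $35604$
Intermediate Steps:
$c = 0$ ($c = \frac{1}{2} \cdot 0 = 0$)
$O = \frac{1}{9} \approx 0.11111$
$t = 3956$ ($t = 3225 + 731 = 3956$)
$B{\left(f,a \right)} = 9 - 2 f$ ($B{\left(f,a \right)} = - 2 f + 9 = 9 - 2 f$)
$B{\left(c,O \right)} t = \left(9 - 0\right) 3956 = \left(9 + 0\right) 3956 = 9 \cdot 3956 = 35604$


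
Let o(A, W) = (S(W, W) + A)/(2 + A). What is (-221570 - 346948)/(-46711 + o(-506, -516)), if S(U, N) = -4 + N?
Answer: 15918504/1307851 ≈ 12.171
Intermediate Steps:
o(A, W) = (-4 + A + W)/(2 + A) (o(A, W) = ((-4 + W) + A)/(2 + A) = (-4 + A + W)/(2 + A))
(-221570 - 346948)/(-46711 + o(-506, -516)) = (-221570 - 346948)/(-46711 + (-4 - 506 - 516)/(2 - 506)) = -568518/(-46711 - 1026/(-504)) = -568518/(-46711 - 1/504*(-1026)) = -568518/(-46711 + 57/28) = -568518/(-1307851/28) = -568518*(-28/1307851) = 15918504/1307851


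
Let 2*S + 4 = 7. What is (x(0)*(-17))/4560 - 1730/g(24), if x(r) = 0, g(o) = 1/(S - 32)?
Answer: 52765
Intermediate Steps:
S = 3/2 (S = -2 + (½)*7 = -2 + 7/2 = 3/2 ≈ 1.5000)
g(o) = -2/61 (g(o) = 1/(3/2 - 32) = 1/(-61/2) = -2/61)
(x(0)*(-17))/4560 - 1730/g(24) = (0*(-17))/4560 - 1730/(-2/61) = 0*(1/4560) - 1730*(-61/2) = 0 + 52765 = 52765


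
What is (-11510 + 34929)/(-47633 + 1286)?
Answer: -23419/46347 ≈ -0.50530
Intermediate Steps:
(-11510 + 34929)/(-47633 + 1286) = 23419/(-46347) = 23419*(-1/46347) = -23419/46347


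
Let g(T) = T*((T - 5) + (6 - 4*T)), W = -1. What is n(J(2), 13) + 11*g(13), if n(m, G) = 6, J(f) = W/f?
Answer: -5428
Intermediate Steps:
J(f) = -1/f
g(T) = T*(1 - 3*T) (g(T) = T*((-5 + T) + (6 - 4*T)) = T*(1 - 3*T))
n(J(2), 13) + 11*g(13) = 6 + 11*(13*(1 - 3*13)) = 6 + 11*(13*(1 - 39)) = 6 + 11*(13*(-38)) = 6 + 11*(-494) = 6 - 5434 = -5428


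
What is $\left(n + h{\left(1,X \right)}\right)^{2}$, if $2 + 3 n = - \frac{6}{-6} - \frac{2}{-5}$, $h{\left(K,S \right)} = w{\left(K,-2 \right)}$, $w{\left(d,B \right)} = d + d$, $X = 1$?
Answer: $\frac{81}{25} \approx 3.24$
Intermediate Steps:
$w{\left(d,B \right)} = 2 d$
$h{\left(K,S \right)} = 2 K$
$n = - \frac{1}{5}$ ($n = - \frac{2}{3} + \frac{- \frac{6}{-6} - \frac{2}{-5}}{3} = - \frac{2}{3} + \frac{\left(-6\right) \left(- \frac{1}{6}\right) - - \frac{2}{5}}{3} = - \frac{2}{3} + \frac{1 + \frac{2}{5}}{3} = - \frac{2}{3} + \frac{1}{3} \cdot \frac{7}{5} = - \frac{2}{3} + \frac{7}{15} = - \frac{1}{5} \approx -0.2$)
$\left(n + h{\left(1,X \right)}\right)^{2} = \left(- \frac{1}{5} + 2 \cdot 1\right)^{2} = \left(- \frac{1}{5} + 2\right)^{2} = \left(\frac{9}{5}\right)^{2} = \frac{81}{25}$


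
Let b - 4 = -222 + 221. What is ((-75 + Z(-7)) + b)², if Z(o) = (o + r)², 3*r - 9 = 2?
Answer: 300304/81 ≈ 3707.5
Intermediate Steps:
r = 11/3 (r = 3 + (⅓)*2 = 3 + ⅔ = 11/3 ≈ 3.6667)
Z(o) = (11/3 + o)² (Z(o) = (o + 11/3)² = (11/3 + o)²)
b = 3 (b = 4 + (-222 + 221) = 4 - 1 = 3)
((-75 + Z(-7)) + b)² = ((-75 + (11 + 3*(-7))²/9) + 3)² = ((-75 + (11 - 21)²/9) + 3)² = ((-75 + (⅑)*(-10)²) + 3)² = ((-75 + (⅑)*100) + 3)² = ((-75 + 100/9) + 3)² = (-575/9 + 3)² = (-548/9)² = 300304/81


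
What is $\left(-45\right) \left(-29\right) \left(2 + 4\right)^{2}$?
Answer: $46980$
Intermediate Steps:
$\left(-45\right) \left(-29\right) \left(2 + 4\right)^{2} = 1305 \cdot 6^{2} = 1305 \cdot 36 = 46980$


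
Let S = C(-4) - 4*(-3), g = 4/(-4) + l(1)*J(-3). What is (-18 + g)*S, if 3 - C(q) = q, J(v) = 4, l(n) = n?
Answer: -285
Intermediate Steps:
g = 3 (g = 4/(-4) + 1*4 = 4*(-¼) + 4 = -1 + 4 = 3)
C(q) = 3 - q
S = 19 (S = (3 - 1*(-4)) - 4*(-3) = (3 + 4) + 12 = 7 + 12 = 19)
(-18 + g)*S = (-18 + 3)*19 = -15*19 = -285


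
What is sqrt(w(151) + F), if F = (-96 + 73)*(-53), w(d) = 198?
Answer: sqrt(1417) ≈ 37.643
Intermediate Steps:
F = 1219 (F = -23*(-53) = 1219)
sqrt(w(151) + F) = sqrt(198 + 1219) = sqrt(1417)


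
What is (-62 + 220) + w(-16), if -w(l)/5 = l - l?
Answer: 158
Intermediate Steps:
w(l) = 0 (w(l) = -5*(l - l) = -5*0 = 0)
(-62 + 220) + w(-16) = (-62 + 220) + 0 = 158 + 0 = 158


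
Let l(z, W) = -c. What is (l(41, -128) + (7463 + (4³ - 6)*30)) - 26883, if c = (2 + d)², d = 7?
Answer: -17761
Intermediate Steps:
c = 81 (c = (2 + 7)² = 9² = 81)
l(z, W) = -81 (l(z, W) = -1*81 = -81)
(l(41, -128) + (7463 + (4³ - 6)*30)) - 26883 = (-81 + (7463 + (4³ - 6)*30)) - 26883 = (-81 + (7463 + (64 - 6)*30)) - 26883 = (-81 + (7463 + 58*30)) - 26883 = (-81 + (7463 + 1740)) - 26883 = (-81 + 9203) - 26883 = 9122 - 26883 = -17761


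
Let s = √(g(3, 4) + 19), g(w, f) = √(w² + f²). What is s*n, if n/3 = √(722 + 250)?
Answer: 324*√2 ≈ 458.21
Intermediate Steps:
g(w, f) = √(f² + w²)
s = 2*√6 (s = √(√(4² + 3²) + 19) = √(√(16 + 9) + 19) = √(√25 + 19) = √(5 + 19) = √24 = 2*√6 ≈ 4.8990)
n = 54*√3 (n = 3*√(722 + 250) = 3*√972 = 3*(18*√3) = 54*√3 ≈ 93.531)
s*n = (2*√6)*(54*√3) = 324*√2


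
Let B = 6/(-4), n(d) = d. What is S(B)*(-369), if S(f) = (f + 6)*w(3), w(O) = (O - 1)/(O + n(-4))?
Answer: 3321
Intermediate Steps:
B = -3/2 (B = 6*(-¼) = -3/2 ≈ -1.5000)
w(O) = (-1 + O)/(-4 + O) (w(O) = (O - 1)/(O - 4) = (-1 + O)/(-4 + O))
S(f) = -12 - 2*f (S(f) = (f + 6)*((-1 + 3)/(-4 + 3)) = (6 + f)*(2/(-1)) = (6 + f)*(-1*2) = (6 + f)*(-2) = -12 - 2*f)
S(B)*(-369) = (-12 - 2*(-3/2))*(-369) = (-12 + 3)*(-369) = -9*(-369) = 3321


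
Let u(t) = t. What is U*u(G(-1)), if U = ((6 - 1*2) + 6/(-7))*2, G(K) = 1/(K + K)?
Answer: -22/7 ≈ -3.1429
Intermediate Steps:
G(K) = 1/(2*K)
U = 44/7 (U = ((6 - 2) + 6*(-⅐))*2 = (4 - 6/7)*2 = (22/7)*2 = 44/7 ≈ 6.2857)
U*u(G(-1)) = 44*((½)/(-1))/7 = 44*((½)*(-1))/7 = (44/7)*(-½) = -22/7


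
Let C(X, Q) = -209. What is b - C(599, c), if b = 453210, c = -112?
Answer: 453419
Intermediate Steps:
b - C(599, c) = 453210 - 1*(-209) = 453210 + 209 = 453419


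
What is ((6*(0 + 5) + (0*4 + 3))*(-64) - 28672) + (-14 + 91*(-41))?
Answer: -34529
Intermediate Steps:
((6*(0 + 5) + (0*4 + 3))*(-64) - 28672) + (-14 + 91*(-41)) = ((6*5 + (0 + 3))*(-64) - 28672) + (-14 - 3731) = ((30 + 3)*(-64) - 28672) - 3745 = (33*(-64) - 28672) - 3745 = (-2112 - 28672) - 3745 = -30784 - 3745 = -34529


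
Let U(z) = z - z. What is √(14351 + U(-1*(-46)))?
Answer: √14351 ≈ 119.80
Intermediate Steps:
U(z) = 0
√(14351 + U(-1*(-46))) = √(14351 + 0) = √14351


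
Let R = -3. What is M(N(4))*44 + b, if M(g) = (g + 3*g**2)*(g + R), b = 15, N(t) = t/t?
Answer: -337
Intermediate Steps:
N(t) = 1
M(g) = (-3 + g)*(g + 3*g**2) (M(g) = (g + 3*g**2)*(g - 3) = (g + 3*g**2)*(-3 + g) = (-3 + g)*(g + 3*g**2))
M(N(4))*44 + b = (1*(-3 - 8*1 + 3*1**2))*44 + 15 = (1*(-3 - 8 + 3*1))*44 + 15 = (1*(-3 - 8 + 3))*44 + 15 = (1*(-8))*44 + 15 = -8*44 + 15 = -352 + 15 = -337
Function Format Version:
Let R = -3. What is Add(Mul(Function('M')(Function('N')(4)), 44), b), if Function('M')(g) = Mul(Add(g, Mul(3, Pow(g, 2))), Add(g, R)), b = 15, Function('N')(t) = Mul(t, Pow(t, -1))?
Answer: -337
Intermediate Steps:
Function('N')(t) = 1
Function('M')(g) = Mul(Add(-3, g), Add(g, Mul(3, Pow(g, 2)))) (Function('M')(g) = Mul(Add(g, Mul(3, Pow(g, 2))), Add(g, -3)) = Mul(Add(g, Mul(3, Pow(g, 2))), Add(-3, g)) = Mul(Add(-3, g), Add(g, Mul(3, Pow(g, 2)))))
Add(Mul(Function('M')(Function('N')(4)), 44), b) = Add(Mul(Mul(1, Add(-3, Mul(-8, 1), Mul(3, Pow(1, 2)))), 44), 15) = Add(Mul(Mul(1, Add(-3, -8, Mul(3, 1))), 44), 15) = Add(Mul(Mul(1, Add(-3, -8, 3)), 44), 15) = Add(Mul(Mul(1, -8), 44), 15) = Add(Mul(-8, 44), 15) = Add(-352, 15) = -337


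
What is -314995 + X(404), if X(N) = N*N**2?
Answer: 65624269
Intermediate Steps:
X(N) = N**3
-314995 + X(404) = -314995 + 404**3 = -314995 + 65939264 = 65624269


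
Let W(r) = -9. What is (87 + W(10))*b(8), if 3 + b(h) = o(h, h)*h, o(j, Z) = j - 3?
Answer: 2886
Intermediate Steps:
o(j, Z) = -3 + j
b(h) = -3 + h*(-3 + h) (b(h) = -3 + (-3 + h)*h = -3 + h*(-3 + h))
(87 + W(10))*b(8) = (87 - 9)*(-3 + 8*(-3 + 8)) = 78*(-3 + 8*5) = 78*(-3 + 40) = 78*37 = 2886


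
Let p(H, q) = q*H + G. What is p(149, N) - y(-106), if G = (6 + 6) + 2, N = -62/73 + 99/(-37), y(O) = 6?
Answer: -1397021/2701 ≈ -517.22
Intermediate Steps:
N = -9521/2701 (N = -62*1/73 + 99*(-1/37) = -62/73 - 99/37 = -9521/2701 ≈ -3.5250)
G = 14 (G = 12 + 2 = 14)
p(H, q) = 14 + H*q (p(H, q) = q*H + 14 = H*q + 14 = 14 + H*q)
p(149, N) - y(-106) = (14 + 149*(-9521/2701)) - 1*6 = (14 - 1418629/2701) - 6 = -1380815/2701 - 6 = -1397021/2701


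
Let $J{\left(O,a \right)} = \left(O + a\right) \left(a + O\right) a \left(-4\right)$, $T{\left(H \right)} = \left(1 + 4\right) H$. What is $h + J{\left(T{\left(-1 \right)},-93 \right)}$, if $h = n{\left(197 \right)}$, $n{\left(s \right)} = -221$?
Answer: $3572467$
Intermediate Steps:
$T{\left(H \right)} = 5 H$
$J{\left(O,a \right)} = - 4 a \left(O + a\right)^{2}$ ($J{\left(O,a \right)} = \left(O + a\right) \left(O + a\right) a \left(-4\right) = \left(O + a\right)^{2} a \left(-4\right) = a \left(O + a\right)^{2} \left(-4\right) = - 4 a \left(O + a\right)^{2}$)
$h = -221$
$h + J{\left(T{\left(-1 \right)},-93 \right)} = -221 - - 372 \left(5 \left(-1\right) - 93\right)^{2} = -221 - - 372 \left(-5 - 93\right)^{2} = -221 - - 372 \left(-98\right)^{2} = -221 - \left(-372\right) 9604 = -221 + 3572688 = 3572467$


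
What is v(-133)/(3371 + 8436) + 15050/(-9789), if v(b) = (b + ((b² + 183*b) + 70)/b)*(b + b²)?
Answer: -14532167482/115578723 ≈ -125.73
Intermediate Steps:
v(b) = (b + b²)*(b + (70 + b² + 183*b)/b) (v(b) = (b + (70 + b² + 183*b)/b)*(b + b²) = (b + b²)*(b + (70 + b² + 183*b)/b))
v(-133)/(3371 + 8436) + 15050/(-9789) = (70 + 2*(-133)³ + 185*(-133)² + 253*(-133))/(3371 + 8436) + 15050/(-9789) = (70 + 2*(-2352637) + 185*17689 - 33649)/11807 + 15050*(-1/9789) = (70 - 4705274 + 3272465 - 33649)*(1/11807) - 15050/9789 = -1466388*1/11807 - 15050/9789 = -1466388/11807 - 15050/9789 = -14532167482/115578723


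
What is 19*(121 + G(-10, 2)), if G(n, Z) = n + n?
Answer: 1919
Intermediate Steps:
G(n, Z) = 2*n
19*(121 + G(-10, 2)) = 19*(121 + 2*(-10)) = 19*(121 - 20) = 19*101 = 1919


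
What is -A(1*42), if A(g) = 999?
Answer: -999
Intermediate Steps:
-A(1*42) = -1*999 = -999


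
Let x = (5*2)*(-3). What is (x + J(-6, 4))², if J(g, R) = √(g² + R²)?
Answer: 952 - 120*√13 ≈ 519.33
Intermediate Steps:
J(g, R) = √(R² + g²)
x = -30 (x = 10*(-3) = -30)
(x + J(-6, 4))² = (-30 + √(4² + (-6)²))² = (-30 + √(16 + 36))² = (-30 + √52)² = (-30 + 2*√13)²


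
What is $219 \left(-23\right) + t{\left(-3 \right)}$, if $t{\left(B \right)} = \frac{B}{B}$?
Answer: $-5036$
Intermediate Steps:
$t{\left(B \right)} = 1$
$219 \left(-23\right) + t{\left(-3 \right)} = 219 \left(-23\right) + 1 = -5037 + 1 = -5036$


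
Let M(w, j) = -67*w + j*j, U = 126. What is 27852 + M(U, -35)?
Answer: 20635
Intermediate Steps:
M(w, j) = j² - 67*w (M(w, j) = -67*w + j² = j² - 67*w)
27852 + M(U, -35) = 27852 + ((-35)² - 67*126) = 27852 + (1225 - 8442) = 27852 - 7217 = 20635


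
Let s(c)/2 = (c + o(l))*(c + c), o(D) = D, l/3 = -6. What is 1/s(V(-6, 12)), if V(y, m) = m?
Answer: -1/288 ≈ -0.0034722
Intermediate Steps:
l = -18 (l = 3*(-6) = -18)
s(c) = 4*c*(-18 + c) (s(c) = 2*((c - 18)*(c + c)) = 2*((-18 + c)*(2*c)) = 2*(2*c*(-18 + c)) = 4*c*(-18 + c))
1/s(V(-6, 12)) = 1/(4*12*(-18 + 12)) = 1/(4*12*(-6)) = 1/(-288) = -1/288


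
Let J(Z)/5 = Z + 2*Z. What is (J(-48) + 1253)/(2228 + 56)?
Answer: 533/2284 ≈ 0.23336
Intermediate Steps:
J(Z) = 15*Z (J(Z) = 5*(Z + 2*Z) = 5*(3*Z) = 15*Z)
(J(-48) + 1253)/(2228 + 56) = (15*(-48) + 1253)/(2228 + 56) = (-720 + 1253)/2284 = 533*(1/2284) = 533/2284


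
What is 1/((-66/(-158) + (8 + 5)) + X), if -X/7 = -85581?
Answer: 79/47327353 ≈ 1.6692e-6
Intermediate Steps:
X = 599067 (X = -7*(-85581) = 599067)
1/((-66/(-158) + (8 + 5)) + X) = 1/((-66/(-158) + (8 + 5)) + 599067) = 1/((-66*(-1/158) + 13) + 599067) = 1/((33/79 + 13) + 599067) = 1/(1060/79 + 599067) = 1/(47327353/79) = 79/47327353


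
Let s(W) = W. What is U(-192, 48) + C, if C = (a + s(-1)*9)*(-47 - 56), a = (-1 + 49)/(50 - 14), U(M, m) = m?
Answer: 2513/3 ≈ 837.67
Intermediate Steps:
a = 4/3 (a = 48/36 = 48*(1/36) = 4/3 ≈ 1.3333)
C = 2369/3 (C = (4/3 - 1*9)*(-47 - 56) = (4/3 - 9)*(-103) = -23/3*(-103) = 2369/3 ≈ 789.67)
U(-192, 48) + C = 48 + 2369/3 = 2513/3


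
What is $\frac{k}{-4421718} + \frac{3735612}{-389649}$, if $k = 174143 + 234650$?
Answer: $- \frac{794148028813}{82043714142} \approx -9.6796$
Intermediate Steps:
$k = 408793$
$\frac{k}{-4421718} + \frac{3735612}{-389649} = \frac{408793}{-4421718} + \frac{3735612}{-389649} = 408793 \left(- \frac{1}{4421718}\right) + 3735612 \left(- \frac{1}{389649}\right) = - \frac{58399}{631674} - \frac{1245204}{129883} = - \frac{794148028813}{82043714142}$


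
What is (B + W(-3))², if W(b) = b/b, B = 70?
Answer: 5041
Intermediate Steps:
W(b) = 1
(B + W(-3))² = (70 + 1)² = 71² = 5041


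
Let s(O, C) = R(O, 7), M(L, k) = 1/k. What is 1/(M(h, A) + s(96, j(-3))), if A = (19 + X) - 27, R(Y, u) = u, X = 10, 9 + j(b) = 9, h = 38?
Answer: 2/15 ≈ 0.13333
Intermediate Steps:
j(b) = 0 (j(b) = -9 + 9 = 0)
A = 2 (A = (19 + 10) - 27 = 29 - 27 = 2)
s(O, C) = 7
1/(M(h, A) + s(96, j(-3))) = 1/(1/2 + 7) = 1/(½ + 7) = 1/(15/2) = 2/15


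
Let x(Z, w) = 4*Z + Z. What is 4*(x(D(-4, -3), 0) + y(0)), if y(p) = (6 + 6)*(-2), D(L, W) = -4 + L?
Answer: -256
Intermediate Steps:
y(p) = -24 (y(p) = 12*(-2) = -24)
x(Z, w) = 5*Z
4*(x(D(-4, -3), 0) + y(0)) = 4*(5*(-4 - 4) - 24) = 4*(5*(-8) - 24) = 4*(-40 - 24) = 4*(-64) = -256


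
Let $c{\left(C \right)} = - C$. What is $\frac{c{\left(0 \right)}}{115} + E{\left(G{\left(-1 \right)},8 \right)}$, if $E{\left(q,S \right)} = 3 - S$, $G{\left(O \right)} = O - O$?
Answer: $-5$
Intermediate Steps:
$G{\left(O \right)} = 0$
$\frac{c{\left(0 \right)}}{115} + E{\left(G{\left(-1 \right)},8 \right)} = \frac{\left(-1\right) 0}{115} + \left(3 - 8\right) = \frac{1}{115} \cdot 0 + \left(3 - 8\right) = 0 - 5 = -5$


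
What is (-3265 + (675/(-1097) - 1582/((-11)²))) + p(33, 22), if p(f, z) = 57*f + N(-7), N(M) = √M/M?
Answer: -185525137/132737 - I*√7/7 ≈ -1397.7 - 0.37796*I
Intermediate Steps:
N(M) = M^(-½)
p(f, z) = 57*f - I*√7/7 (p(f, z) = 57*f + (-7)^(-½) = 57*f - I*√7/7)
(-3265 + (675/(-1097) - 1582/((-11)²))) + p(33, 22) = (-3265 + (675/(-1097) - 1582/((-11)²))) + (57*33 - I*√7/7) = (-3265 + (675*(-1/1097) - 1582/121)) + (1881 - I*√7/7) = (-3265 + (-675/1097 - 1582*1/121)) + (1881 - I*√7/7) = (-3265 + (-675/1097 - 1582/121)) + (1881 - I*√7/7) = (-3265 - 1817129/132737) + (1881 - I*√7/7) = -435203434/132737 + (1881 - I*√7/7) = -185525137/132737 - I*√7/7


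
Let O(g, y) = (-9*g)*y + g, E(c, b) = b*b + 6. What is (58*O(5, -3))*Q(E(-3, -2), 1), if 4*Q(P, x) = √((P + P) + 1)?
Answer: 2030*√21 ≈ 9302.6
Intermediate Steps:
E(c, b) = 6 + b² (E(c, b) = b² + 6 = 6 + b²)
O(g, y) = g - 9*g*y (O(g, y) = -9*g*y + g = g - 9*g*y)
Q(P, x) = √(1 + 2*P)/4 (Q(P, x) = √((P + P) + 1)/4 = √(2*P + 1)/4 = √(1 + 2*P)/4)
(58*O(5, -3))*Q(E(-3, -2), 1) = (58*(5*(1 - 9*(-3))))*(√(1 + 2*(6 + (-2)²))/4) = (58*(5*(1 + 27)))*(√(1 + 2*(6 + 4))/4) = (58*(5*28))*(√(1 + 2*10)/4) = (58*140)*(√(1 + 20)/4) = 8120*(√21/4) = 2030*√21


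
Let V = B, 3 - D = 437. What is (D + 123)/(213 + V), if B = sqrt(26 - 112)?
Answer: -66243/45455 + 311*I*sqrt(86)/45455 ≈ -1.4573 + 0.06345*I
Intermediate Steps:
B = I*sqrt(86) (B = sqrt(-86) = I*sqrt(86) ≈ 9.2736*I)
D = -434 (D = 3 - 1*437 = 3 - 437 = -434)
V = I*sqrt(86) ≈ 9.2736*I
(D + 123)/(213 + V) = (-434 + 123)/(213 + I*sqrt(86)) = -311/(213 + I*sqrt(86))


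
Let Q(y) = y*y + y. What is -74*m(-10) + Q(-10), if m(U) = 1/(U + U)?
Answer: 937/10 ≈ 93.700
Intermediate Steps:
m(U) = 1/(2*U)
Q(y) = y + y**2 (Q(y) = y**2 + y = y + y**2)
-74*m(-10) + Q(-10) = -37/(-10) - 10*(1 - 10) = -37*(-1)/10 - 10*(-9) = -74*(-1/20) + 90 = 37/10 + 90 = 937/10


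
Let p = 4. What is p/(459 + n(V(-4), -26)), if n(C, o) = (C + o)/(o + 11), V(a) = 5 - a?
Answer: 30/3451 ≈ 0.0086931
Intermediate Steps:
n(C, o) = (C + o)/(11 + o)
p/(459 + n(V(-4), -26)) = 4/(459 + ((5 - 1*(-4)) - 26)/(11 - 26)) = 4/(459 + ((5 + 4) - 26)/(-15)) = 4/(459 - (9 - 26)/15) = 4/(459 - 1/15*(-17)) = 4/(459 + 17/15) = 4/(6902/15) = 4*(15/6902) = 30/3451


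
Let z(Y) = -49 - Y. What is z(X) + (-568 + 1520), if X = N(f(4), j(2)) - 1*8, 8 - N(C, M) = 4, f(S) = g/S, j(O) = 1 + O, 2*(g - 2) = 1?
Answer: 907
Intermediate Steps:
g = 5/2 (g = 2 + (½)*1 = 2 + ½ = 5/2 ≈ 2.5000)
f(S) = 5/(2*S)
N(C, M) = 4 (N(C, M) = 8 - 1*4 = 8 - 4 = 4)
X = -4 (X = 4 - 1*8 = 4 - 8 = -4)
z(X) + (-568 + 1520) = (-49 - 1*(-4)) + (-568 + 1520) = (-49 + 4) + 952 = -45 + 952 = 907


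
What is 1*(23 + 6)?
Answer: 29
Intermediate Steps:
1*(23 + 6) = 1*29 = 29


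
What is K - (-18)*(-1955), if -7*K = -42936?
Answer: -203394/7 ≈ -29056.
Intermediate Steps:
K = 42936/7 (K = -⅐*(-42936) = 42936/7 ≈ 6133.7)
K - (-18)*(-1955) = 42936/7 - (-18)*(-1955) = 42936/7 - 1*35190 = 42936/7 - 35190 = -203394/7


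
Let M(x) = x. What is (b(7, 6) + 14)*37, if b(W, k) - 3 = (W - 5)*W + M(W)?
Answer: 1406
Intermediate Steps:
b(W, k) = 3 + W + W*(-5 + W) (b(W, k) = 3 + ((W - 5)*W + W) = 3 + ((-5 + W)*W + W) = 3 + (W*(-5 + W) + W) = 3 + (W + W*(-5 + W)) = 3 + W + W*(-5 + W))
(b(7, 6) + 14)*37 = ((3 + 7² - 4*7) + 14)*37 = ((3 + 49 - 28) + 14)*37 = (24 + 14)*37 = 38*37 = 1406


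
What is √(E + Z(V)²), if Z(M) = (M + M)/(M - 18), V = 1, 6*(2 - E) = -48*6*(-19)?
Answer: I*√262986/17 ≈ 30.166*I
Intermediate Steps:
E = -910 (E = 2 - (-48*6)*(-19)/6 = 2 - (-48)*(-19) = 2 - ⅙*5472 = 2 - 912 = -910)
Z(M) = 2*M/(-18 + M) (Z(M) = (2*M)/(-18 + M) = 2*M/(-18 + M))
√(E + Z(V)²) = √(-910 + (2*1/(-18 + 1))²) = √(-910 + (2*1/(-17))²) = √(-910 + (2*1*(-1/17))²) = √(-910 + (-2/17)²) = √(-910 + 4/289) = √(-262986/289) = I*√262986/17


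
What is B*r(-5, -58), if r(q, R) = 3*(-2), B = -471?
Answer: 2826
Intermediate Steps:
r(q, R) = -6
B*r(-5, -58) = -471*(-6) = 2826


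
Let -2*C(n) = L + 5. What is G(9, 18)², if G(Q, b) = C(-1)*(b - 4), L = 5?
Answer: 4900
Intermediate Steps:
C(n) = -5 (C(n) = -(5 + 5)/2 = -½*10 = -5)
G(Q, b) = 20 - 5*b (G(Q, b) = -5*(b - 4) = -5*(-4 + b) = 20 - 5*b)
G(9, 18)² = (20 - 5*18)² = (20 - 90)² = (-70)² = 4900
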